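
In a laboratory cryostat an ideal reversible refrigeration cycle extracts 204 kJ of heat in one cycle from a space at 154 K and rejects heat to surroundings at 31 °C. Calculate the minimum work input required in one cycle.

W_in ≈ 198.9 kJ

T_H = 31 °C → 31 + 273.15 = 304.15 K.
The reversible coefficient of performance is COP_R = T_C/(T_H − T_C) = 154.00/150.15 = 1.0256.
W = Q_C/COP_R = 204/1.0256 = 198.9 kJ.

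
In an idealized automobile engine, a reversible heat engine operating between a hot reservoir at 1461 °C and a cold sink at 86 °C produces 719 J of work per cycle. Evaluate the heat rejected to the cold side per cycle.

T_H = 1461 °C → 1461 + 273.15 = 1734.15 K.
T_C = 86 °C → 86 + 273.15 = 359.15 K.
Since the cycle is reversible, η = 1 − T_C/T_H = 1 − 359.15/1734.15 = 0.7929.
Since Q_C/Q_H = T_C/T_H and Q_H = W/η, Q_C = W·T_C/(T_H − T_C) = 719 × 359.15/1375.00 = 188 J.

Q_C ≈ 188 J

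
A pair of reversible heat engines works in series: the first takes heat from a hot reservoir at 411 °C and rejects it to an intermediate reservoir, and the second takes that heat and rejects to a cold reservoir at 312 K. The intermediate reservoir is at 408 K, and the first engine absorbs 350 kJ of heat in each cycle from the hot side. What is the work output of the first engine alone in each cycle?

W₁ ≈ 141.3 kJ

T_H = 411 °C → 411 + 273.15 = 684.15 K.
First-stage efficiency η₁ = 1 − T_m/T_H = 1 − 408.00/684.15 = 0.4036.
W₁ = η₁·Q_H = 0.4036 × 350 = 141.3 kJ.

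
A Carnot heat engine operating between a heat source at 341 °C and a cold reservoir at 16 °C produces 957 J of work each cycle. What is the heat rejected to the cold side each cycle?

Q_C ≈ 851 J

T_H = 341 °C → 341 + 273.15 = 614.15 K.
T_C = 16 °C → 16 + 273.15 = 289.15 K.
The Carnot efficiency is η = 1 − T_C/T_H = 1 − 289.15/614.15 = 0.5292.
Since Q_C/Q_H = T_C/T_H and Q_H = W/η, Q_C = W·T_C/(T_H − T_C) = 957 × 289.15/325.00 = 851 J.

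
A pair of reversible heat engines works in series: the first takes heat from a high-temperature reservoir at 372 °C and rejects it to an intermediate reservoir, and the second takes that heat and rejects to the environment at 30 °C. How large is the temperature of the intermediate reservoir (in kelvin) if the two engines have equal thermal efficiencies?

T_m ≈ 442.2 K

T_H = 372 °C → 372 + 273.15 = 645.15 K.
T_C = 30 °C → 30 + 273.15 = 303.15 K.
Equal efficiencies require 1 − T_m/T_H = 1 − T_C/T_m, i.e. T_m/T_H = T_C/T_m, so T_m = √(T_H·T_C) = √(645.15 × 303.15) = 442.2 K.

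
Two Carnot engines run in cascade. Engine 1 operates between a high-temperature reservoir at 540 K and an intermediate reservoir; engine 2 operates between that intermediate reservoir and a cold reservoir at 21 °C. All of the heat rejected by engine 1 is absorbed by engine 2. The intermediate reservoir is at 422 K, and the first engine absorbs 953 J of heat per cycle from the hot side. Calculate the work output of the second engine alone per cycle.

W₂ ≈ 225.6 J

T_C = 21 °C → 21 + 273.15 = 294.15 K.
Heat entering the second stage: Q_m = Q_H·(T_m/T_H) = 953 × 422.00/540.00 = 744.8 J.
Second-stage efficiency η₂ = 1 − T_C/T_m = 1 − 294.15/422.00 = 0.3030, so W₂ = η₂·Q_m = 225.6 J.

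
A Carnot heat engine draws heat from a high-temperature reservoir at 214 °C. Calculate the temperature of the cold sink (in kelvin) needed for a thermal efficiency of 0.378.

T_C ≈ 303 K

T_H = 214 °C → 214 + 273.15 = 487.15 K.
From η = 1 − T_C/T_H, T_C = T_H·(1 − η) = 487.15 × (1 − 0.378) = 303 K.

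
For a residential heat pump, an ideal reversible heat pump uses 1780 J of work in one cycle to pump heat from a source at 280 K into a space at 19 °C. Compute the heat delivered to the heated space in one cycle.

Q_H ≈ 42800 J

T_H = 19 °C → 19 + 273.15 = 292.15 K.
For a reversible heat pump, COP_HP = T_H/(T_H − T_C) = 292.15/12.15 = 24.0453.
Q_H = COP_HP · W = 24.0453 × 1780 = 42800 J.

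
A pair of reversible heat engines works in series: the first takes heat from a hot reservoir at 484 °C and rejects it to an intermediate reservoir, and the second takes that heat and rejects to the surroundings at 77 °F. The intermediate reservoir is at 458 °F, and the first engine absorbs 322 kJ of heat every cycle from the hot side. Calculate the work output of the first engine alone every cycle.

W₁ ≈ 105.2 kJ

T_H = 484 °C → 484 + 273.15 = 757.15 K.
T_C = 77 °F → (77 − 32) × 5/9 = 25.00 °C = 298.15 K.
T_m = 458 °F → (458 − 32) × 5/9 = 236.67 °C = 509.82 K.
First-stage efficiency η₁ = 1 − T_m/T_H = 1 − 509.82/757.15 = 0.3267.
W₁ = η₁·Q_H = 0.3267 × 322 = 105.2 kJ.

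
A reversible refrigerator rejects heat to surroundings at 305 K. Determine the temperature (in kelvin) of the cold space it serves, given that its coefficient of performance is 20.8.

T_C ≈ 291 K

COP_R = T_C/(T_H − T_C) ⇒ T_C = T_H·COP_R/(1 + COP_R) = 305.00 × 20.8/(1 + 20.8) = 291 K.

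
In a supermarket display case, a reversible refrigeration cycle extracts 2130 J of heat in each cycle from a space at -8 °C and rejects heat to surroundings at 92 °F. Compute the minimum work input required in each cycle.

T_H = 92 °F → (92 − 32) × 5/9 = 33.33 °C = 306.48 K.
T_C = -8 °C → -8 + 273.15 = 265.15 K.
For a reversible refrigerator, COP_R = T_C/(T_H − T_C) = 265.15/41.33 = 6.4149.
W = Q_C/COP_R = 2130/6.4149 = 332.0 J.

W_in ≈ 332.0 J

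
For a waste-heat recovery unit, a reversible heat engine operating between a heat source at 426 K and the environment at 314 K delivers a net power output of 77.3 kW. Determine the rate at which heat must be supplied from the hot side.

The Carnot efficiency is η = 1 − T_C/T_H = 1 − 314.00/426.00 = 0.2629.
Q_H = W/η = 77.3/0.2629 = 294 kW.

Q̇_H ≈ 294 kW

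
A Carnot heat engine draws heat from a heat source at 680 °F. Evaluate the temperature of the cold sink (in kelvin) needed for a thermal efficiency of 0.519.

T_C ≈ 305 K

T_H = 680 °F → (680 − 32) × 5/9 = 360.00 °C = 633.15 K.
From η = 1 − T_C/T_H, T_C = T_H·(1 − η) = 633.15 × (1 − 0.519) = 305 K.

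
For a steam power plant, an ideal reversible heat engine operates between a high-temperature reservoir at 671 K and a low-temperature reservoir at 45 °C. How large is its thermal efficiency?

η ≈ 0.526

T_C = 45 °C → 45 + 273.15 = 318.15 K.
For a reversible engine, η = 1 − T_C/T_H = 1 − 318.15/671.00 = 0.526.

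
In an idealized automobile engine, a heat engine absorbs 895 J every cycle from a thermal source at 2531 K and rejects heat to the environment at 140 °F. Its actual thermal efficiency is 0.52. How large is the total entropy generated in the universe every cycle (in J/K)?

T_C = 140 °F → (140 − 32) × 5/9 = 60.00 °C = 333.15 K.
W = η·Q_H = 0.52 × 895 = 465.4 J, so Q_C = Q_H − W = 429.6 J.
The hot reservoir loses entropy Q_H/T_H = 895/2531.00 = 0.3536 J/K; the cold reservoir gains Q_C/T_C = 429.6/333.15 = 1.290 J/K.
ΔS_univ = −Q_H/T_H + Q_C/T_C = 0.936 J/K (> 0, since η = 0.52 < η_Carnot = 0.868).

ΔS_univ ≈ 0.936 J/K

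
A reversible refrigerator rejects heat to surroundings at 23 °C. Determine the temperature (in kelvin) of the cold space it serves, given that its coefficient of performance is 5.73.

T_H = 23 °C → 23 + 273.15 = 296.15 K.
COP_R = T_C/(T_H − T_C) ⇒ T_C = T_H·COP_R/(1 + COP_R) = 296.15 × 5.73/(1 + 5.73) = 252 K.

T_C ≈ 252 K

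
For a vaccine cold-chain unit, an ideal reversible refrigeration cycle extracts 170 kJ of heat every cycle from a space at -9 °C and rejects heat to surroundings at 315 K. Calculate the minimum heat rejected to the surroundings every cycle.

T_C = -9 °C → -9 + 273.15 = 264.15 K.
For a reversible cycle Q_H/Q_C = T_H/T_C, so Q_H = Q_C·T_H/T_C = 170 × 315.00/264.15 = 202.7 kJ.

Q_H ≈ 202.7 kJ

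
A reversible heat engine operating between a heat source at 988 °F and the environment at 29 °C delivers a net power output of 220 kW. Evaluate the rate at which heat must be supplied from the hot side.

T_H = 988 °F → (988 − 32) × 5/9 = 531.11 °C = 804.26 K.
T_C = 29 °C → 29 + 273.15 = 302.15 K.
Carnot efficiency: η = 1 − T_C/T_H = 1 − 302.15/804.26 = 0.6243.
Q_H = W/η = 220/0.6243 = 352 kW.

Q̇_H ≈ 352 kW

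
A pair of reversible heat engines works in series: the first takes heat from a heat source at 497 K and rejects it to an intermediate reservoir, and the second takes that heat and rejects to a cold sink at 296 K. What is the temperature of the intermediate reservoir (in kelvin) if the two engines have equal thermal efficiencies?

T_m ≈ 384 K

Equal efficiencies require 1 − T_m/T_H = 1 − T_C/T_m, i.e. T_m/T_H = T_C/T_m, so T_m = √(T_H·T_C) = √(497.00 × 296.00) = 384 K.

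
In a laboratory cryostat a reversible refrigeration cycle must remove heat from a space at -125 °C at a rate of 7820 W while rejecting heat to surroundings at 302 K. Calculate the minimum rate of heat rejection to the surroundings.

Q̇_H ≈ 15940 W

T_C = -125 °C → -125 + 273.15 = 148.15 K.
For a reversible cycle Q_H/Q_C = T_H/T_C, so Q_H = Q_C·T_H/T_C = 7820 × 302.00/148.15 = 15940 W.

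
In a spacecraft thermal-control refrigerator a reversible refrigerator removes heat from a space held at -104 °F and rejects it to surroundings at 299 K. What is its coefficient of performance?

T_C = -104 °F → (-104 − 32) × 5/9 = -75.56 °C = 197.59 K.
For a reversible refrigerator, COP_R = T_C/(T_H − T_C) = 197.59/(299.00 − 197.59) = 1.95.

COP_R ≈ 1.95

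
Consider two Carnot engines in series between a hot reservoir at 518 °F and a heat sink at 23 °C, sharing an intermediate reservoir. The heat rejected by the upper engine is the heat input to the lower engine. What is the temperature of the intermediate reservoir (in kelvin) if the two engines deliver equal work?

T_H = 518 °F → (518 − 32) × 5/9 = 270.00 °C = 543.15 K.
T_C = 23 °C → 23 + 273.15 = 296.15 K.
For reversible stages Q_m = Q_H·(T_m/T_H). Setting W₁ = Q_H(1 − T_m/T_H) equal to W₂ = Q_m(1 − T_C/T_m) = Q_H·(T_m − T_C)/T_H gives T_H − T_m = T_m − T_C, so T_m = (T_H + T_C)/2 = (543.15 + 296.15)/2 = 420 K.

T_m ≈ 420 K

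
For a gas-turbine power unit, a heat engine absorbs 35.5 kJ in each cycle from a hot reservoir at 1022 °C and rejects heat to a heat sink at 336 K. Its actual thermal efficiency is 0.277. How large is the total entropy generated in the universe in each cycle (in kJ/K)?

T_H = 1022 °C → 1022 + 273.15 = 1295.15 K.
W = η·Q_H = 0.277 × 35.5 = 9.834 kJ, so Q_C = Q_H − W = 25.67 kJ.
Reservoir entropy changes: ΔS_H = −Q_H/T_H = −35.5/1295.15 = -0.02741 kJ/K and ΔS_C = +Q_C/T_C = 25.67/336.00 = 0.07639 kJ/K.
ΔS_univ = −Q_H/T_H + Q_C/T_C = 0.0490 kJ/K (> 0, since η = 0.277 < η_Carnot = 0.741).

ΔS_univ ≈ 0.0490 kJ/K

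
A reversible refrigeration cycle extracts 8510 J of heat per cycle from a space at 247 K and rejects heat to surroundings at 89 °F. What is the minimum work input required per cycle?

T_H = 89 °F → (89 − 32) × 5/9 = 31.67 °C = 304.82 K.
The reversible coefficient of performance is COP_R = T_C/(T_H − T_C) = 247.00/57.82 = 4.2721.
W = Q_C/COP_R = 8510/4.2721 = 1990 J.

W_in ≈ 1990 J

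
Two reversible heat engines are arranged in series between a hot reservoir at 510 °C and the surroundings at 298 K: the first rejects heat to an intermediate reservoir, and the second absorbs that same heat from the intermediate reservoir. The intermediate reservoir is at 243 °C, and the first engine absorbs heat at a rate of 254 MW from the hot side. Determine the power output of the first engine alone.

Ẇ₁ ≈ 86.60 MW

T_H = 510 °C → 510 + 273.15 = 783.15 K.
T_m = 243 °C → 243 + 273.15 = 516.15 K.
First-stage efficiency η₁ = 1 − T_m/T_H = 1 − 516.15/783.15 = 0.3409.
W₁ = η₁·Q_H = 0.3409 × 254 = 86.60 MW.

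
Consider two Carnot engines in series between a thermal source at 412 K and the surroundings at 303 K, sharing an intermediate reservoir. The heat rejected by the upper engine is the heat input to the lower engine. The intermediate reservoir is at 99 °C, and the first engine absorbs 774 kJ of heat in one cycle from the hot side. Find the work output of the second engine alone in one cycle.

W₂ ≈ 130 kJ

T_m = 99 °C → 99 + 273.15 = 372.15 K.
Heat entering the second stage: Q_m = Q_H·(T_m/T_H) = 774 × 372.15/412.00 = 699 kJ.
Second-stage efficiency η₂ = 1 − T_C/T_m = 1 − 303.00/372.15 = 0.1858, so W₂ = η₂·Q_m = 130 kJ.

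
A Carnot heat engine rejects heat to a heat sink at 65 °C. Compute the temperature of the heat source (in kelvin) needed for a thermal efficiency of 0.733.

T_C = 65 °C → 65 + 273.15 = 338.15 K.
From η = 1 − T_C/T_H, solving for T_H gives T_H = T_C/(1 − η) = 338.15/(1 − 0.733) = 1270 K.

T_H ≈ 1270 K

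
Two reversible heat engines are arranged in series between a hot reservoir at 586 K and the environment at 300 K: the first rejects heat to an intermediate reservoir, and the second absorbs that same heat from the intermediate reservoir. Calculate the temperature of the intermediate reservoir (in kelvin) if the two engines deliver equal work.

T_m ≈ 443 K

For reversible stages Q_m = Q_H·(T_m/T_H). Setting W₁ = Q_H(1 − T_m/T_H) equal to W₂ = Q_m(1 − T_C/T_m) = Q_H·(T_m − T_C)/T_H gives T_H − T_m = T_m − T_C, so T_m = (T_H + T_C)/2 = (586.00 + 300.00)/2 = 443 K.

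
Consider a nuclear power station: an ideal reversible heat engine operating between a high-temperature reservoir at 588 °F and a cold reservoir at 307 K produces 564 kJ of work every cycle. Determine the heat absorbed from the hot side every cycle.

Q_H ≈ 1194 kJ

T_H = 588 °F → (588 − 32) × 5/9 = 308.89 °C = 582.04 K.
η_rev = 1 − T_C/T_H = 1 − 307.00/582.04 = 0.4725.
Q_H = W/η = 564/0.4725 = 1194 kJ.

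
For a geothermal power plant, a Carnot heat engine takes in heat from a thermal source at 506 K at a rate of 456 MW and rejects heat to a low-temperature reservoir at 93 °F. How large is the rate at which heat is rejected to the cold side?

Q̇_C ≈ 277 MW

T_C = 93 °F → (93 − 32) × 5/9 = 33.89 °C = 307.04 K.
For a reversible engine, η = 1 − T_C/T_H = 1 − 307.04/506.00 = 0.3932.
For a reversible cycle Q_C/Q_H = T_C/T_H, so Q_C = 456 × 307.04/506.00 = 277 MW.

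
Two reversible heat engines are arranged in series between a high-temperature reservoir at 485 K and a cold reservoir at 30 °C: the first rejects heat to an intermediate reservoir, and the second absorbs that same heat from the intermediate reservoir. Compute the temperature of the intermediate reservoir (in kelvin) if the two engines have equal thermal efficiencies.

T_C = 30 °C → 30 + 273.15 = 303.15 K.
Equal efficiencies require 1 − T_m/T_H = 1 − T_C/T_m, i.e. T_m/T_H = T_C/T_m, so T_m = √(T_H·T_C) = √(485.00 × 303.15) = 383 K.

T_m ≈ 383 K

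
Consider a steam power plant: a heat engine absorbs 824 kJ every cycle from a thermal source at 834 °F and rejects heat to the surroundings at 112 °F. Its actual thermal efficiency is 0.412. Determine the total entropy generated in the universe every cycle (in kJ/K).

T_H = 834 °F → (834 − 32) × 5/9 = 445.56 °C = 718.71 K.
T_C = 112 °F → (112 − 32) × 5/9 = 44.44 °C = 317.59 K.
W = η·Q_H = 0.412 × 824 = 339.5 kJ, so Q_C = Q_H − W = 484.5 kJ.
Reservoir entropy changes: ΔS_H = −Q_H/T_H = −824/718.71 = -1.147 kJ/K and ΔS_C = +Q_C/T_C = 484.5/317.59 = 1.526 kJ/K.
ΔS_univ = −Q_H/T_H + Q_C/T_C = 0.379 kJ/K (> 0, since η = 0.412 < η_Carnot = 0.558).

ΔS_univ ≈ 0.379 kJ/K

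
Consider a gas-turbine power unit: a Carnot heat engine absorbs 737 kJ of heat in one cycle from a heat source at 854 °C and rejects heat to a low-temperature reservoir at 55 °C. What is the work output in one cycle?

T_H = 854 °C → 854 + 273.15 = 1127.15 K.
T_C = 55 °C → 55 + 273.15 = 328.15 K.
Carnot efficiency: η = 1 − T_C/T_H = 1 − 328.15/1127.15 = 0.7089.
W = η·Q_H = 0.7089 × 737 = 522 kJ.

W ≈ 522 kJ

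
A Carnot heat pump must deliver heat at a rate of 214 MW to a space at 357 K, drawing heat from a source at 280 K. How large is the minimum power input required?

The Carnot heat-pump COP is COP_HP = T_H/(T_H − T_C) = 357.00/77.00 = 4.6364.
W = Q_H/COP_HP = 214/4.6364 = 46.16 MW.

Ẇ_in ≈ 46.16 MW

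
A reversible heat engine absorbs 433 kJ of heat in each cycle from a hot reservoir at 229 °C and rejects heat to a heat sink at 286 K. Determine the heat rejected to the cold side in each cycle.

T_H = 229 °C → 229 + 273.15 = 502.15 K.
The Carnot efficiency is η = 1 − T_C/T_H = 1 − 286.00/502.15 = 0.4304.
For a reversible cycle Q_C/Q_H = T_C/T_H, so Q_C = 433 × 286.00/502.15 = 247 kJ.

Q_C ≈ 247 kJ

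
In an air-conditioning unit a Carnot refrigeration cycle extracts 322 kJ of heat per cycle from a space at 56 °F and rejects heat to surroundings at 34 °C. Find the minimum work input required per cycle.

W_in ≈ 23.23 kJ

T_H = 34 °C → 34 + 273.15 = 307.15 K.
T_C = 56 °F → (56 − 32) × 5/9 = 13.33 °C = 286.48 K.
Carnot COP: COP_R = T_C/(T_H − T_C) = 286.48/20.67 = 13.8621.
W = Q_C/COP_R = 322/13.8621 = 23.23 kJ.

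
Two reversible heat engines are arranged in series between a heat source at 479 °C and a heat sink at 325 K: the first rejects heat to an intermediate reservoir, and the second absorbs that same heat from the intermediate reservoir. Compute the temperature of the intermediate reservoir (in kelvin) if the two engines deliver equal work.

T_H = 479 °C → 479 + 273.15 = 752.15 K.
For reversible stages Q_m = Q_H·(T_m/T_H). Setting W₁ = Q_H(1 − T_m/T_H) equal to W₂ = Q_m(1 − T_C/T_m) = Q_H·(T_m − T_C)/T_H gives T_H − T_m = T_m − T_C, so T_m = (T_H + T_C)/2 = (752.15 + 325.00)/2 = 539 K.

T_m ≈ 539 K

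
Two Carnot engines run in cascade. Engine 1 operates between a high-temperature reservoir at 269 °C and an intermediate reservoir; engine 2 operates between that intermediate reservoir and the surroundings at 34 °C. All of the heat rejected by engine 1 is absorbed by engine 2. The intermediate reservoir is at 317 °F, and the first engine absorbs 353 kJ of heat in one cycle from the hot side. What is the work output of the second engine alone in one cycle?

T_H = 269 °C → 269 + 273.15 = 542.15 K.
T_C = 34 °C → 34 + 273.15 = 307.15 K.
T_m = 317 °F → (317 − 32) × 5/9 = 158.33 °C = 431.48 K.
Heat entering the second stage: Q_m = Q_H·(T_m/T_H) = 353 × 431.48/542.15 = 281 kJ.
Second-stage efficiency η₂ = 1 − T_C/T_m = 1 − 307.15/431.48 = 0.2882, so W₂ = η₂·Q_m = 81.0 kJ.

W₂ ≈ 81.0 kJ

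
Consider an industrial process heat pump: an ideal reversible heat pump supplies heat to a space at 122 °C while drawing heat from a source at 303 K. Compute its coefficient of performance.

T_H = 122 °C → 122 + 273.15 = 395.15 K.
For a reversible heat pump, COP_HP = T_H/(T_H − T_C) = 395.15/(395.15 − 303.00) = 4.29.

COP_HP ≈ 4.29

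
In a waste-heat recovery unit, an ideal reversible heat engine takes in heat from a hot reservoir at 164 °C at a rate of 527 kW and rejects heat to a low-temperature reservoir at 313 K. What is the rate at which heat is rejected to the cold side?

T_H = 164 °C → 164 + 273.15 = 437.15 K.
The Carnot efficiency is η = 1 − T_C/T_H = 1 − 313.00/437.15 = 0.2840.
For a reversible cycle Q_C/Q_H = T_C/T_H, so Q_C = 527 × 313.00/437.15 = 377 kW.

Q̇_C ≈ 377 kW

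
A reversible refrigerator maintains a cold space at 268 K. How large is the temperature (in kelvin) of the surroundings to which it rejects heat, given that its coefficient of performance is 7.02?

COP_R = T_C/(T_H − T_C) ⇒ T_H = T_C·(1 + 1/COP_R) = 268.00 × (1 + 1/7.02) = 306 K.

T_H ≈ 306 K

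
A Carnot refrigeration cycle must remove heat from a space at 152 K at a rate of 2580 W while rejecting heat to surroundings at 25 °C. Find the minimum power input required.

T_H = 25 °C → 25 + 273.15 = 298.15 K.
Carnot COP: COP_R = T_C/(T_H − T_C) = 152.00/146.15 = 1.0400.
W = Q_C/COP_R = 2580/1.0400 = 2481 W.

Ẇ_in ≈ 2481 W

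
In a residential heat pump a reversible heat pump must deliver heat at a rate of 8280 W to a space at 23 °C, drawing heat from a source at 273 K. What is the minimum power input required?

T_H = 23 °C → 23 + 273.15 = 296.15 K.
COP_HP = T_H/(T_H − T_C) = 296.15/23.15 = 12.7927.
W = Q_H/COP_HP = 8280/12.7927 = 647 W.

Ẇ_in ≈ 647 W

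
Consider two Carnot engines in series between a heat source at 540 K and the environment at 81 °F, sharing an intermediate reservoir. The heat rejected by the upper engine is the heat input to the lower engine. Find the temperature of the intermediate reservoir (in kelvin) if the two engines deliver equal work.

T_C = 81 °F → (81 − 32) × 5/9 = 27.22 °C = 300.37 K.
For reversible stages Q_m = Q_H·(T_m/T_H). Setting W₁ = Q_H(1 − T_m/T_H) equal to W₂ = Q_m(1 − T_C/T_m) = Q_H·(T_m − T_C)/T_H gives T_H − T_m = T_m − T_C, so T_m = (T_H + T_C)/2 = (540.00 + 300.37)/2 = 420.2 K.

T_m ≈ 420.2 K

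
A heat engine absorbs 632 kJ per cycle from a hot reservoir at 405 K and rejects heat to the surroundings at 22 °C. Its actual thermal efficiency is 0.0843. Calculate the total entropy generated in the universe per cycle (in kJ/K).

T_C = 22 °C → 22 + 273.15 = 295.15 K.
W = η·Q_H = 0.0843 × 632 = 53.28 kJ, so Q_C = Q_H − W = 578.7 kJ.
Reservoir entropy changes: ΔS_H = −Q_H/T_H = −632/405.00 = -1.560 kJ/K and ΔS_C = +Q_C/T_C = 578.7/295.15 = 1.961 kJ/K.
ΔS_univ = −Q_H/T_H + Q_C/T_C = 0.4003 kJ/K (> 0, since η = 0.0843 < η_Carnot = 0.271).

ΔS_univ ≈ 0.4003 kJ/K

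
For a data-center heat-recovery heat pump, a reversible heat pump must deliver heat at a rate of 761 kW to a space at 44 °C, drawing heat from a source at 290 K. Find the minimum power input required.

T_H = 44 °C → 44 + 273.15 = 317.15 K.
COP_HP = T_H/(T_H − T_C) = 317.15/27.15 = 11.6814.
W = Q_H/COP_HP = 761/11.6814 = 65.15 kW.

Ẇ_in ≈ 65.15 kW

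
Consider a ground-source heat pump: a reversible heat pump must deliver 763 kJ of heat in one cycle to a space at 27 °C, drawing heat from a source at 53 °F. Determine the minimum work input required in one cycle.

W_in ≈ 38.98 kJ

T_H = 27 °C → 27 + 273.15 = 300.15 K.
T_C = 53 °F → (53 − 32) × 5/9 = 11.67 °C = 284.82 K.
Reversible heating COP: COP_HP = T_H/(T_H − T_C) = 300.15/15.33 = 19.5750.
W = Q_H/COP_HP = 763/19.5750 = 38.98 kJ.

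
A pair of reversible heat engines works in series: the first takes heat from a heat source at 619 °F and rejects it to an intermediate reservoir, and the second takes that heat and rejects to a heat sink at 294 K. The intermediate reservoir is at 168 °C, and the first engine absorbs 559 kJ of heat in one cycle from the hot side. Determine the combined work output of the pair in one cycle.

T_H = 619 °F → (619 − 32) × 5/9 = 326.11 °C = 599.26 K.
Two reversible stages in series are equivalent to a single Carnot engine between T_H and T_C, so η_total = 1 − T_C/T_H = 1 − 294.00/599.26 = 0.5094.
W_total = η_total · Q_H = 0.5094 × 559 = 284.8 kJ.

W_total ≈ 284.8 kJ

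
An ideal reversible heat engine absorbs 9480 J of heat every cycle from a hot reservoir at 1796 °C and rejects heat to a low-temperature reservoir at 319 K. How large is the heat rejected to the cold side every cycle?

Q_C ≈ 1460 J

T_H = 1796 °C → 1796 + 273.15 = 2069.15 K.
The Carnot efficiency is η = 1 − T_C/T_H = 1 − 319.00/2069.15 = 0.8458.
For a reversible cycle Q_C/Q_H = T_C/T_H, so Q_C = 9480 × 319.00/2069.15 = 1460 J.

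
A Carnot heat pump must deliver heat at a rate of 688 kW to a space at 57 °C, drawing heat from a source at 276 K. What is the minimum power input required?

Ẇ_in ≈ 113 kW

T_H = 57 °C → 57 + 273.15 = 330.15 K.
The Carnot heat-pump COP is COP_HP = T_H/(T_H − T_C) = 330.15/54.15 = 6.0970.
W = Q_H/COP_HP = 688/6.0970 = 113 kW.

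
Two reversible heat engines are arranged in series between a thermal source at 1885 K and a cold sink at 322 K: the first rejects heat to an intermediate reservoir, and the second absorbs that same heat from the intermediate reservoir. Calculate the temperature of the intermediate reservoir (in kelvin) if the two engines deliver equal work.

T_m ≈ 1100 K

For reversible stages Q_m = Q_H·(T_m/T_H). Setting W₁ = Q_H(1 − T_m/T_H) equal to W₂ = Q_m(1 − T_C/T_m) = Q_H·(T_m − T_C)/T_H gives T_H − T_m = T_m − T_C, so T_m = (T_H + T_C)/2 = (1885.00 + 322.00)/2 = 1100 K.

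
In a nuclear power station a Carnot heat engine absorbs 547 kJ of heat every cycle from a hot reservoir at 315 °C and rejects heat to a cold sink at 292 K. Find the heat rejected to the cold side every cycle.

Q_C ≈ 272 kJ

T_H = 315 °C → 315 + 273.15 = 588.15 K.
Since the cycle is reversible, η = 1 − T_C/T_H = 1 − 292.00/588.15 = 0.5035.
For a reversible cycle Q_C/Q_H = T_C/T_H, so Q_C = 547 × 292.00/588.15 = 272 kJ.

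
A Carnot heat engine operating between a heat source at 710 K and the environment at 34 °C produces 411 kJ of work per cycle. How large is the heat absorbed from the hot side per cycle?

T_C = 34 °C → 34 + 273.15 = 307.15 K.
Carnot efficiency: η = 1 − T_C/T_H = 1 − 307.15/710.00 = 0.5674.
Q_H = W/η = 411/0.5674 = 724.4 kJ.

Q_H ≈ 724.4 kJ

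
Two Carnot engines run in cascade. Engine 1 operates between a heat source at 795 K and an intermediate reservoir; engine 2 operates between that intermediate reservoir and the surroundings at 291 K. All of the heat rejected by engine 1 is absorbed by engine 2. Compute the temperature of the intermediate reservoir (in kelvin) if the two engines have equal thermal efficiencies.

T_m ≈ 481 K

Equal efficiencies require 1 − T_m/T_H = 1 − T_C/T_m, i.e. T_m/T_H = T_C/T_m, so T_m = √(T_H·T_C) = √(795.00 × 291.00) = 481 K.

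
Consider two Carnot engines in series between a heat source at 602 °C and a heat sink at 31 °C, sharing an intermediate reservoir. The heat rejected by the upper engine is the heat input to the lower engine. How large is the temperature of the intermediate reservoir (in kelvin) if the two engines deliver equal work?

T_m ≈ 589.6 K

T_H = 602 °C → 602 + 273.15 = 875.15 K.
T_C = 31 °C → 31 + 273.15 = 304.15 K.
For reversible stages Q_m = Q_H·(T_m/T_H). Setting W₁ = Q_H(1 − T_m/T_H) equal to W₂ = Q_m(1 − T_C/T_m) = Q_H·(T_m − T_C)/T_H gives T_H − T_m = T_m − T_C, so T_m = (T_H + T_C)/2 = (875.15 + 304.15)/2 = 589.6 K.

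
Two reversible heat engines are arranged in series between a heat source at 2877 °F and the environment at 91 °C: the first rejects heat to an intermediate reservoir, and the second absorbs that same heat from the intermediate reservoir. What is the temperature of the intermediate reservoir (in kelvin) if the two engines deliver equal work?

T_m ≈ 1110 K

T_H = 2877 °F → (2877 − 32) × 5/9 = 1580.56 °C = 1853.71 K.
T_C = 91 °C → 91 + 273.15 = 364.15 K.
For reversible stages Q_m = Q_H·(T_m/T_H). Setting W₁ = Q_H(1 − T_m/T_H) equal to W₂ = Q_m(1 − T_C/T_m) = Q_H·(T_m − T_C)/T_H gives T_H − T_m = T_m − T_C, so T_m = (T_H + T_C)/2 = (1853.71 + 364.15)/2 = 1110 K.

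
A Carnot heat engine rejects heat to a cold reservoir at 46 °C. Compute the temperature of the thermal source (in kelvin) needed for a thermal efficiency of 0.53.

T_H ≈ 679 K

T_C = 46 °C → 46 + 273.15 = 319.15 K.
From η = 1 − T_C/T_H, solving for T_H gives T_H = T_C/(1 − η) = 319.15/(1 − 0.53) = 679 K.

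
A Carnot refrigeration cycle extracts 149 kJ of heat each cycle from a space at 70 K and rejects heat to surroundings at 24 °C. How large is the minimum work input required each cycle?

T_H = 24 °C → 24 + 273.15 = 297.15 K.
COP_R = T_C/(T_H − T_C) = 70.00/227.15 = 0.3082.
W = Q_C/COP_R = 149/0.3082 = 484 kJ.

W_in ≈ 484 kJ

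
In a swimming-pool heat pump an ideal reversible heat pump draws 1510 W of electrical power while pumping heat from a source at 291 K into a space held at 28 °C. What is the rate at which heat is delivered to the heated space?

Q̇_H ≈ 44800 W

T_H = 28 °C → 28 + 273.15 = 301.15 K.
The Carnot heat-pump COP is COP_HP = T_H/(T_H − T_C) = 301.15/10.15 = 29.6700.
Q_H = COP_HP · W = 29.6700 × 1510 = 44800 W.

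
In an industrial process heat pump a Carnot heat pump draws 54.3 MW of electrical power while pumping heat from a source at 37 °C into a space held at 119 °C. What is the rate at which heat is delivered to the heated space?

T_H = 119 °C → 119 + 273.15 = 392.15 K.
T_C = 37 °C → 37 + 273.15 = 310.15 K.
Reversible heating COP: COP_HP = T_H/(T_H − T_C) = 392.15/82.00 = 4.7823.
Q_H = COP_HP · W = 4.7823 × 54.3 = 259.7 MW.

Q̇_H ≈ 259.7 MW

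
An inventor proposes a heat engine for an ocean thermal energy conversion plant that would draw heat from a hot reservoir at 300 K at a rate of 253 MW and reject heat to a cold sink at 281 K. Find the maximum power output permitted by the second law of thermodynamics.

The upper bound on efficiency is η_max = 1 − T_C/T_H = 1 − 281.00/300.00 = 0.0633.
W_max = η_max · Q_H = 0.0633 × 253 = 16.02 MW.

Ẇ_max ≈ 16.02 MW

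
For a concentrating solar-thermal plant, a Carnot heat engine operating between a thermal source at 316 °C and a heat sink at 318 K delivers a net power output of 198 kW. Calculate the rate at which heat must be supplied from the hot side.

Q̇_H ≈ 430.2 kW

T_H = 316 °C → 316 + 273.15 = 589.15 K.
Carnot efficiency: η = 1 − T_C/T_H = 1 − 318.00/589.15 = 0.4602.
Q_H = W/η = 198/0.4602 = 430.2 kW.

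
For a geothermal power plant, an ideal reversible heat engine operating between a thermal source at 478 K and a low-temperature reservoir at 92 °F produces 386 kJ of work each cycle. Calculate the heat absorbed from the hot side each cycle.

Q_H ≈ 1080 kJ

T_C = 92 °F → (92 − 32) × 5/9 = 33.33 °C = 306.48 K.
Carnot efficiency: η = 1 − T_C/T_H = 1 − 306.48/478.00 = 0.3588.
Q_H = W/η = 386/0.3588 = 1080 kJ.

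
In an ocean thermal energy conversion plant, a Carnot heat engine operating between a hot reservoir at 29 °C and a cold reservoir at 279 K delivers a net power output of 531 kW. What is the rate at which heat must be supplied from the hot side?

Q̇_H ≈ 6931 kW

T_H = 29 °C → 29 + 273.15 = 302.15 K.
Carnot efficiency: η = 1 − T_C/T_H = 1 − 279.00/302.15 = 0.0766.
Q_H = W/η = 531/0.0766 = 6931 kW.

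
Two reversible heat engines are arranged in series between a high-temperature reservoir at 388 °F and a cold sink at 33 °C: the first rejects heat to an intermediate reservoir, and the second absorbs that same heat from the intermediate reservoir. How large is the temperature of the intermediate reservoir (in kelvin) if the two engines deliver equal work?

T_H = 388 °F → (388 − 32) × 5/9 = 197.78 °C = 470.93 K.
T_C = 33 °C → 33 + 273.15 = 306.15 K.
For reversible stages Q_m = Q_H·(T_m/T_H). Setting W₁ = Q_H(1 − T_m/T_H) equal to W₂ = Q_m(1 − T_C/T_m) = Q_H·(T_m − T_C)/T_H gives T_H − T_m = T_m − T_C, so T_m = (T_H + T_C)/2 = (470.93 + 306.15)/2 = 388.5 K.

T_m ≈ 388.5 K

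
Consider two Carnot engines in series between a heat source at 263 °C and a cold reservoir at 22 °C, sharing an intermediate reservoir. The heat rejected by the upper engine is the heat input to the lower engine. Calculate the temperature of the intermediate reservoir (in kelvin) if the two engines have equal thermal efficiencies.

T_H = 263 °C → 263 + 273.15 = 536.15 K.
T_C = 22 °C → 22 + 273.15 = 295.15 K.
Equal efficiencies require 1 − T_m/T_H = 1 − T_C/T_m, i.e. T_m/T_H = T_C/T_m, so T_m = √(T_H·T_C) = √(536.15 × 295.15) = 397.8 K.

T_m ≈ 397.8 K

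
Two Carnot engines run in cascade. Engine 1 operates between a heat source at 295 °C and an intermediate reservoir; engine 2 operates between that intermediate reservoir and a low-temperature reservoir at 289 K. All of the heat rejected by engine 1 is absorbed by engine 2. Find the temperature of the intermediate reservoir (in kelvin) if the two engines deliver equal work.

T_m ≈ 428.6 K

T_H = 295 °C → 295 + 273.15 = 568.15 K.
For reversible stages Q_m = Q_H·(T_m/T_H). Setting W₁ = Q_H(1 − T_m/T_H) equal to W₂ = Q_m(1 − T_C/T_m) = Q_H·(T_m − T_C)/T_H gives T_H − T_m = T_m − T_C, so T_m = (T_H + T_C)/2 = (568.15 + 289.00)/2 = 428.6 K.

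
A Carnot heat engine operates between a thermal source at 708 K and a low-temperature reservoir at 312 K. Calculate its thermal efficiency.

For a reversible engine, η = 1 − T_C/T_H = 1 − 312.00/708.00 = 0.559.

η ≈ 0.559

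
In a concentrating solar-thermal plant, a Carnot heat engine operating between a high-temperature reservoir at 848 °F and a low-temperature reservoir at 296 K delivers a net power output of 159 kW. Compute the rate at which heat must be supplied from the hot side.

T_H = 848 °F → (848 − 32) × 5/9 = 453.33 °C = 726.48 K.
For a reversible engine, η = 1 − T_C/T_H = 1 − 296.00/726.48 = 0.5926.
Q_H = W/η = 159/0.5926 = 268.3 kW.

Q̇_H ≈ 268.3 kW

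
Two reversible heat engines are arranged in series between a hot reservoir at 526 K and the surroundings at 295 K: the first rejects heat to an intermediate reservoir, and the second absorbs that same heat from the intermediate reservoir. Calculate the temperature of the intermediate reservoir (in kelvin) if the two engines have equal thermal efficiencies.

T_m ≈ 393.9 K

Equal efficiencies require 1 − T_m/T_H = 1 − T_C/T_m, i.e. T_m/T_H = T_C/T_m, so T_m = √(T_H·T_C) = √(526.00 × 295.00) = 393.9 K.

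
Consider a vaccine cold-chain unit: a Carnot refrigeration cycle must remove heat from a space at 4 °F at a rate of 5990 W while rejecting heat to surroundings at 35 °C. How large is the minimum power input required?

Ẇ_in ≈ 1180 W

T_H = 35 °C → 35 + 273.15 = 308.15 K.
T_C = 4 °F → (4 − 32) × 5/9 = -15.56 °C = 257.59 K.
COP_R = T_C/(T_H − T_C) = 257.59/50.56 = 5.0953.
W = Q_C/COP_R = 5990/5.0953 = 1180 W.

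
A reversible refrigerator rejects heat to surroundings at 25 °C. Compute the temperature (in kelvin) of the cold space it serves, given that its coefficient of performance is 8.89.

T_C ≈ 268.0 K

T_H = 25 °C → 25 + 273.15 = 298.15 K.
COP_R = T_C/(T_H − T_C) ⇒ T_C = T_H·COP_R/(1 + COP_R) = 298.15 × 8.89/(1 + 8.89) = 268.0 K.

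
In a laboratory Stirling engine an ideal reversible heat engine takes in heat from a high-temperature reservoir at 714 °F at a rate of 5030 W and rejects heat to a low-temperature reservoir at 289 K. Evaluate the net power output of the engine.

T_H = 714 °F → (714 − 32) × 5/9 = 378.89 °C = 652.04 K.
For a reversible engine, η = 1 − T_C/T_H = 1 − 289.00/652.04 = 0.5568.
W = η·Q_H = 0.5568 × 5030 = 2801 W.

Ẇ ≈ 2801 W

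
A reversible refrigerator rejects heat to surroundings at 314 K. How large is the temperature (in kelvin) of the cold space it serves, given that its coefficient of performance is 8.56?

COP_R = T_C/(T_H − T_C) ⇒ T_C = T_H·COP_R/(1 + COP_R) = 314.00 × 8.56/(1 + 8.56) = 281.2 K.

T_C ≈ 281.2 K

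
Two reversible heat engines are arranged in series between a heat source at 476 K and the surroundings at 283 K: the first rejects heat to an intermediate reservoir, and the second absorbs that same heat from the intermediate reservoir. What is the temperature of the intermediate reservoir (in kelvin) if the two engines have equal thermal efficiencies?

T_m ≈ 367.0 K

Equal efficiencies require 1 − T_m/T_H = 1 − T_C/T_m, i.e. T_m/T_H = T_C/T_m, so T_m = √(T_H·T_C) = √(476.00 × 283.00) = 367.0 K.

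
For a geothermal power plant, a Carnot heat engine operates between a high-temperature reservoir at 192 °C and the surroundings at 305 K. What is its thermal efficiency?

T_H = 192 °C → 192 + 273.15 = 465.15 K.
The Carnot efficiency is η = 1 − T_C/T_H = 1 − 305.00/465.15 = 0.344.

η ≈ 0.344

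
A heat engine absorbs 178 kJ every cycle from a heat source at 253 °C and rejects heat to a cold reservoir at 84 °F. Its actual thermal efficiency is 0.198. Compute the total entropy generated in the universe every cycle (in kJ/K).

T_H = 253 °C → 253 + 273.15 = 526.15 K.
T_C = 84 °F → (84 − 32) × 5/9 = 28.89 °C = 302.04 K.
W = η·Q_H = 0.198 × 178 = 35.24 kJ, so Q_C = Q_H − W = 142.8 kJ.
The hot reservoir loses entropy Q_H/T_H = 178/526.15 = 0.3383 kJ/K; the cold reservoir gains Q_C/T_C = 142.8/302.04 = 0.4726 kJ/K.
ΔS_univ = −Q_H/T_H + Q_C/T_C = 0.1343 kJ/K (> 0, since η = 0.198 < η_Carnot = 0.426).

ΔS_univ ≈ 0.1343 kJ/K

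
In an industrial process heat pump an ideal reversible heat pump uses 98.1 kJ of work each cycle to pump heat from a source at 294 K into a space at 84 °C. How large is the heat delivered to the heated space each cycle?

Q_H ≈ 555 kJ

T_H = 84 °C → 84 + 273.15 = 357.15 K.
COP_HP = T_H/(T_H − T_C) = 357.15/63.15 = 5.6556.
Q_H = COP_HP · W = 5.6556 × 98.1 = 555 kJ.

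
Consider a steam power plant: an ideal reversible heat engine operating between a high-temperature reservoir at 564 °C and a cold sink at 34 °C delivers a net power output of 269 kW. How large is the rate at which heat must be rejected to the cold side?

T_H = 564 °C → 564 + 273.15 = 837.15 K.
T_C = 34 °C → 34 + 273.15 = 307.15 K.
η_rev = 1 − T_C/T_H = 1 − 307.15/837.15 = 0.6331.
Since Q_C/Q_H = T_C/T_H and Q_H = W/η, Q_C = W·T_C/(T_H − T_C) = 269 × 307.15/530.00 = 156 kW.

Q̇_C ≈ 156 kW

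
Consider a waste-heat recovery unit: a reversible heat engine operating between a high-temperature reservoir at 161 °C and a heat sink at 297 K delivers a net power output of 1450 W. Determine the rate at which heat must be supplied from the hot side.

T_H = 161 °C → 161 + 273.15 = 434.15 K.
Carnot efficiency: η = 1 − T_C/T_H = 1 − 297.00/434.15 = 0.3159.
Q_H = W/η = 1450/0.3159 = 4590 W.

Q̇_H ≈ 4590 W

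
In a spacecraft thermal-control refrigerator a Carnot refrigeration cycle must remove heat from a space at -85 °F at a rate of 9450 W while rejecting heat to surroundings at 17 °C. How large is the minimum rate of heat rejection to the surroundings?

Q̇_H ≈ 13200 W

T_H = 17 °C → 17 + 273.15 = 290.15 K.
T_C = -85 °F → (-85 − 32) × 5/9 = -65.00 °C = 208.15 K.
For a reversible cycle Q_H/Q_C = T_H/T_C, so Q_H = Q_C·T_H/T_C = 9450 × 290.15/208.15 = 13200 W.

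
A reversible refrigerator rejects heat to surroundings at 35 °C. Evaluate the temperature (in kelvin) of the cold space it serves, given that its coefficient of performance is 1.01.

T_H = 35 °C → 35 + 273.15 = 308.15 K.
COP_R = T_C/(T_H − T_C) ⇒ T_C = T_H·COP_R/(1 + COP_R) = 308.15 × 1.01/(1 + 1.01) = 154.8 K.

T_C ≈ 154.8 K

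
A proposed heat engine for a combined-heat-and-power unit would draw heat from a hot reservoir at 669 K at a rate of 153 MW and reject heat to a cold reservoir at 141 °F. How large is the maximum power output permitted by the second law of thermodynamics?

Ẇ_max ≈ 76.7 MW

T_C = 141 °F → (141 − 32) × 5/9 = 60.56 °C = 333.71 K.
The second-law ceiling is the Carnot efficiency, η_max = 1 − T_C/T_H = 1 − 333.71/669.00 = 0.5012.
W_max = η_max · Q_H = 0.5012 × 153 = 76.7 MW.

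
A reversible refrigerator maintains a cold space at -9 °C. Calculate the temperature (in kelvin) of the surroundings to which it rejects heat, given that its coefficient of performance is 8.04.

T_C = -9 °C → -9 + 273.15 = 264.15 K.
COP_R = T_C/(T_H − T_C) ⇒ T_H = T_C·(1 + 1/COP_R) = 264.15 × (1 + 1/8.04) = 297 K.

T_H ≈ 297 K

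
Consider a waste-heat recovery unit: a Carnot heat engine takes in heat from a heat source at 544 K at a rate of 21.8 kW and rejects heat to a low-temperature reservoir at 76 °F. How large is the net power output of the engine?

T_C = 76 °F → (76 − 32) × 5/9 = 24.44 °C = 297.59 K.
The Carnot efficiency is η = 1 − T_C/T_H = 1 − 297.59/544.00 = 0.4530.
W = η·Q_H = 0.4530 × 21.8 = 9.87 kW.

Ẇ ≈ 9.87 kW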